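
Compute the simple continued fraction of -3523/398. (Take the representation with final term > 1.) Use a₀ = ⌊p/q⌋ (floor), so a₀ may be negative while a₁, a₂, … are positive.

-3523 = -9×398 + 59
398 = 6×59 + 44
59 = 1×44 + 15
44 = 2×15 + 14
15 = 1×14 + 1
14 = 14×1 + 0  (stop)
So -3523/398 = [-9; 6, 1, 2, 1, 14].

[-9; 6, 1, 2, 1, 14]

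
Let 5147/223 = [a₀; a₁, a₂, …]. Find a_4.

5147 = 23·223 + 18   →  a_0 = 23
223 = 12·18 + 7   →  a_1 = 12
18 = 2·7 + 4   →  a_2 = 2
7 = 1·4 + 3   →  a_3 = 1
4 = 1·3 + 1   →  a_4 = 1

1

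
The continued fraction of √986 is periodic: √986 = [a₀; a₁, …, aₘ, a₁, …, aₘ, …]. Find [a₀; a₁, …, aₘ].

a₀ = ⌊√986⌋ = 31.
With m₀=0, d₀=1 and mₖ₊₁ = dₖaₖ − mₖ, dₖ₊₁ = (n − mₖ₊₁²)/dₖ, aₖ₊₁ = ⌊(a₀+mₖ₊₁)/dₖ₊₁⌋:
  k=1: m=31, d=25, a=2
  k=2: m=19, d=25, a=2
  k=3: m=31, d=1, a=62
d=1 and a=2a₀=62 at k=3, so the next step gives (m, d) = (31, 25) again — its k=1 value — and the period has length 3.

[31; 2, 2, 62]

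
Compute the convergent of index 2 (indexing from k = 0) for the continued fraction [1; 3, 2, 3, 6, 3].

9/7

Using pₖ = aₖpₖ₋₁ + pₖ₋₂, qₖ = aₖqₖ₋₁ + qₖ₋₂ (with p₋₁=1, p₋₂=0, q₋₁=0, q₋₂=1):
  k=0: a=1, p=1, q=1
  k=1: a=3, p=4, q=3
  k=2: a=2, p=9, q=7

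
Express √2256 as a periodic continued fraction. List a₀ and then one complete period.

a₀ = ⌊√2256⌋ = 47.
With m₀=0, d₀=1 and mₖ₊₁ = dₖaₖ − mₖ, dₖ₊₁ = (n − mₖ₊₁²)/dₖ, aₖ₊₁ = ⌊(a₀+mₖ₊₁)/dₖ₊₁⌋:
  k=1: m=47, d=47, a=2
  k=2: m=47, d=1, a=94
d=1 and a=2a₀=94 at k=2, so the next step gives (m, d) = (47, 47) again — its k=1 value — and the period has length 2.

[47; 2, 94]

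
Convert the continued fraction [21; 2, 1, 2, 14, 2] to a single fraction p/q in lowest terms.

Fold from the inside: start with 2/1.
  14 + 1/2 = 29/2
  2 + 2/29 = 60/29
  1 + 29/60 = 89/60
  2 + 60/89 = 238/89
  21 + 89/238 = 5087/238

5087/238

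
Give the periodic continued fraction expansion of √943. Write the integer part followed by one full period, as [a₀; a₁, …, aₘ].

[30; 1, 2, 2, 2, 1, 60]

a₀ = ⌊√943⌋ = 30.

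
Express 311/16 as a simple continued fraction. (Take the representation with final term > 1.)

311 = 19*16 + 7
16 = 2*7 + 2
7 = 3*2 + 1
2 = 2*1 + 0  (stop)
So 311/16 = [19; 2, 3, 2].

[19; 2, 3, 2]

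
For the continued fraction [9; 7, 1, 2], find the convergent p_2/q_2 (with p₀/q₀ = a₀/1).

73/8

Using pₖ = aₖpₖ₋₁ + pₖ₋₂, qₖ = aₖqₖ₋₁ + qₖ₋₂ (with p₋₁=1, p₋₂=0, q₋₁=0, q₋₂=1):
  k=0: a=9, p=9, q=1
  k=1: a=7, p=64, q=7
  k=2: a=1, p=73, q=8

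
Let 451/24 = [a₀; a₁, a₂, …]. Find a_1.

1

451 = 18·24 + 19   →  a_0 = 18
24 = 1·19 + 5   →  a_1 = 1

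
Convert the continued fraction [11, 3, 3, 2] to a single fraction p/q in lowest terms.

Fold from the inside: start with 2/1.
  3 + 1/2 = 7/2
  3 + 2/7 = 23/7
  11 + 7/23 = 260/23

260/23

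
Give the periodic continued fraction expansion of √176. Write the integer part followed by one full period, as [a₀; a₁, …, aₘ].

a₀ = ⌊√176⌋ = 13.
With m₀=0, d₀=1 and mₖ₊₁ = dₖaₖ − mₖ, dₖ₊₁ = (n − mₖ₊₁²)/dₖ, aₖ₊₁ = ⌊(a₀+mₖ₊₁)/dₖ₊₁⌋:
  k=1: m=13, d=7, a=3
  k=2: m=8, d=16, a=1
  k=3: m=8, d=7, a=3
  k=4: m=13, d=1, a=26
d=1 and a=2a₀=26 at k=4, so the next step gives (m, d) = (13, 7) again — its k=1 value — and the period has length 4.

[13; 3, 1, 3, 26]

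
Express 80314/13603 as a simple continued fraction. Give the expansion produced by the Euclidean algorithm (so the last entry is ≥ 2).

80314 = 5×13603 + 12299
13603 = 1×12299 + 1304
12299 = 9×1304 + 563
1304 = 2×563 + 178
563 = 3×178 + 29
178 = 6×29 + 4
29 = 7×4 + 1
4 = 4×1 + 0  (stop)
So 80314/13603 = [5; 1, 9, 2, 3, 6, 7, 4].

[5; 1, 9, 2, 3, 6, 7, 4]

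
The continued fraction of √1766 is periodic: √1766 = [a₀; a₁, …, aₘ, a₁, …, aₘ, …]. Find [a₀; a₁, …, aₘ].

a₀ = ⌊√1766⌋ = 42.
With m₀=0, d₀=1 and mₖ₊₁ = dₖaₖ − mₖ, dₖ₊₁ = (n − mₖ₊₁²)/dₖ, aₖ₊₁ = ⌊(a₀+mₖ₊₁)/dₖ₊₁⌋:
  k=1: m=42, d=2, a=42
  k=2: m=42, d=1, a=84
d=1 and a=2a₀=84 at k=2, so the next step gives (m, d) = (42, 2) again — its k=1 value — and the period has length 2.

[42; 42, 84]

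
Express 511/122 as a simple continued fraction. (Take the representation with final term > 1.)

511 = 4×122 + 23
122 = 5×23 + 7
23 = 3×7 + 2
7 = 3×2 + 1
2 = 2×1 + 0  (stop)
So 511/122 = [4; 5, 3, 3, 2].

[4; 5, 3, 3, 2]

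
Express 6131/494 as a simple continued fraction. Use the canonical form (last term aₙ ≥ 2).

[12; 2, 2, 3, 3, 1, 6]

6131 = 12·494 + 203
494 = 2·203 + 88
203 = 2·88 + 27
88 = 3·27 + 7
27 = 3·7 + 6
7 = 1·6 + 1
6 = 6·1 + 0  (stop)
So 6131/494 = [12; 2, 2, 3, 3, 1, 6].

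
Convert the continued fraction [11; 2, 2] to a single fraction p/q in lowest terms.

Fold from the inside: start with 2/1.
  2 + 1/2 = 5/2
  11 + 2/5 = 57/5

57/5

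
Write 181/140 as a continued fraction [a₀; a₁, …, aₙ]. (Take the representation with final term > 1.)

[1; 3, 2, 2, 2, 3]

181 = 1·140 + 41
140 = 3·41 + 17
41 = 2·17 + 7
17 = 2·7 + 3
7 = 2·3 + 1
3 = 3·1 + 0  (stop)
So 181/140 = [1; 3, 2, 2, 2, 3].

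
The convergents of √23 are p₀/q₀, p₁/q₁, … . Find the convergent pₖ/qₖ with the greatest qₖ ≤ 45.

√23 = [4; 1, 3, 1, 8, …] (period length 4).
Convergents:
  p_0/q_0 = 4/1
  p_1/q_1 = 5/1
  p_2/q_2 = 19/4
  p_3/q_3 = 24/5
  p_4/q_4 = 211/44
  p_5/q_5 = 235/49
q_4 = 44 ≤ 45 < 49 = q_5, so the answer is 211/44.

211/44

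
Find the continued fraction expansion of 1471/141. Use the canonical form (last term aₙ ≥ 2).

[10; 2, 3, 4, 1, 3]

1471 = 10×141 + 61
141 = 2×61 + 19
61 = 3×19 + 4
19 = 4×4 + 3
4 = 1×3 + 1
3 = 3×1 + 0  (stop)
So 1471/141 = [10; 2, 3, 4, 1, 3].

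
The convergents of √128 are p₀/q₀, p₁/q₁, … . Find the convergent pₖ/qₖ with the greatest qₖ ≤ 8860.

39202/3465

√128 = [11; 3, 5, 3, 22, …] (period length 4).
Convergents:
  p_0/q_0 = 11/1
  p_1/q_1 = 34/3
  p_2/q_2 = 181/16
  p_3/q_3 = 577/51
  p_4/q_4 = 12875/1138
  p_5/q_5 = 39202/3465
  p_6/q_6 = 208885/18463
q_5 = 3465 ≤ 8860 < 18463 = q_6, so the answer is 39202/3465.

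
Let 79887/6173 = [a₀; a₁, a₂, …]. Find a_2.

79887 = 12·6173 + 5811   →  a_0 = 12
6173 = 1·5811 + 362   →  a_1 = 1
5811 = 16·362 + 19   →  a_2 = 16

16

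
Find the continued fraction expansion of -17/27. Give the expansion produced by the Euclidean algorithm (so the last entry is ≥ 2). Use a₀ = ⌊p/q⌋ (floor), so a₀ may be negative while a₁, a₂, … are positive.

-17 = -1*27 + 10
27 = 2*10 + 7
10 = 1*7 + 3
7 = 2*3 + 1
3 = 3*1 + 0  (stop)
So -17/27 = [-1; 2, 1, 2, 3].

[-1; 2, 1, 2, 3]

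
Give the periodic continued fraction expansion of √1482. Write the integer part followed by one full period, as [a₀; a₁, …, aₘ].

a₀ = ⌊√1482⌋ = 38.
With m₀=0, d₀=1 and mₖ₊₁ = dₖaₖ − mₖ, dₖ₊₁ = (n − mₖ₊₁²)/dₖ, aₖ₊₁ = ⌊(a₀+mₖ₊₁)/dₖ₊₁⌋:
  k=1: m=38, d=38, a=2
  k=2: m=38, d=1, a=76
d=1 and a=2a₀=76 at k=2, so the next step gives (m, d) = (38, 38) again — its k=1 value — and the period has length 2.

[38; 2, 76]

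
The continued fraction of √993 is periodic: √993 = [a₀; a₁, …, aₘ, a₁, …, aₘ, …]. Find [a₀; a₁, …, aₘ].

[31; 1, 1, 20, 1, 1, 62]

a₀ = ⌊√993⌋ = 31.
With m₀=0, d₀=1 and mₖ₊₁ = dₖaₖ − mₖ, dₖ₊₁ = (n − mₖ₊₁²)/dₖ, aₖ₊₁ = ⌊(a₀+mₖ₊₁)/dₖ₊₁⌋:
  k=1: m=31, d=32, a=1
  k=2: m=1, d=31, a=1
  k=3: m=30, d=3, a=20
  k=4: m=30, d=31, a=1
  k=5: m=1, d=32, a=1
  k=6: m=31, d=1, a=62
d=1 and a=2a₀=62 at k=6, so the next step gives (m, d) = (31, 32) again — its k=1 value — and the period has length 6.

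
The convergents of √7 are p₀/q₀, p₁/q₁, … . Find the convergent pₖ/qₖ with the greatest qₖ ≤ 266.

590/223

√7 = [2; 1, 1, 1, 4, …] (period length 4).
Convergents:
  p_0/q_0 = 2/1
  p_1/q_1 = 3/1
  p_2/q_2 = 5/2
  p_3/q_3 = 8/3
  p_4/q_4 = 37/14
  p_5/q_5 = 45/17
  p_6/q_6 = 82/31
  p_7/q_7 = 127/48
  p_8/q_8 = 590/223
  p_9/q_9 = 717/271
q_8 = 223 ≤ 266 < 271 = q_9, so the answer is 590/223.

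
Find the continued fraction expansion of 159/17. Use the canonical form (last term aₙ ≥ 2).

[9; 2, 1, 5]

159 = 9*17 + 6
17 = 2*6 + 5
6 = 1*5 + 1
5 = 5*1 + 0  (stop)
So 159/17 = [9; 2, 1, 5].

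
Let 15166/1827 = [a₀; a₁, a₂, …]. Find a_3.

15166 = 8·1827 + 550   →  a_0 = 8
1827 = 3·550 + 177   →  a_1 = 3
550 = 3·177 + 19   →  a_2 = 3
177 = 9·19 + 6   →  a_3 = 9

9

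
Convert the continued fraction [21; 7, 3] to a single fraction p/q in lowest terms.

465/22

Fold from the inside: start with 3/1.
  7 + 1/3 = 22/3
  21 + 3/22 = 465/22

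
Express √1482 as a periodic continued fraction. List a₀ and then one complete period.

[38; 2, 76]

a₀ = ⌊√1482⌋ = 38.
With m₀=0, d₀=1 and mₖ₊₁ = dₖaₖ − mₖ, dₖ₊₁ = (n − mₖ₊₁²)/dₖ, aₖ₊₁ = ⌊(a₀+mₖ₊₁)/dₖ₊₁⌋:
  k=1: m=38, d=38, a=2
  k=2: m=38, d=1, a=76
d=1 and a=2a₀=76 at k=2, so the next step gives (m, d) = (38, 38) again — its k=1 value — and the period has length 2.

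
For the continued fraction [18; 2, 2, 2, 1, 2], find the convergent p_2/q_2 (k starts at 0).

92/5

Using pₖ = aₖpₖ₋₁ + pₖ₋₂, qₖ = aₖqₖ₋₁ + qₖ₋₂ (with p₋₁=1, p₋₂=0, q₋₁=0, q₋₂=1):
  k=0: a=18, p=18, q=1
  k=1: a=2, p=37, q=2
  k=2: a=2, p=92, q=5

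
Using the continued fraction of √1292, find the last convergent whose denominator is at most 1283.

45901/1277

√1292 = [35; 1, 16, 1, 70, …] (period length 4).
Convergents:
  p_0/q_0 = 35/1
  p_1/q_1 = 36/1
  p_2/q_2 = 611/17
  p_3/q_3 = 647/18
  p_4/q_4 = 45901/1277
  p_5/q_5 = 46548/1295
q_4 = 1277 ≤ 1283 < 1295 = q_5, so the answer is 45901/1277.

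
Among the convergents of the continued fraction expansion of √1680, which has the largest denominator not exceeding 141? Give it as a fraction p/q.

3361/82

√1680 = [40; 1, 80, …] (period length 2).
Convergents:
  p_0/q_0 = 40/1
  p_1/q_1 = 41/1
  p_2/q_2 = 3320/81
  p_3/q_3 = 3361/82
  p_4/q_4 = 272200/6641
q_3 = 82 ≤ 141 < 6641 = q_4, so the answer is 3361/82.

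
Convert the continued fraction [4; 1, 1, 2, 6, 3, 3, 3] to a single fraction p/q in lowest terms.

5081/1106

Using pₖ = aₖpₖ₋₁ + pₖ₋₂ and qₖ = aₖqₖ₋₁ + qₖ₋₂:
  k=0: a=4, p=4, q=1
  k=1: a=1, p=5, q=1
  k=2: a=1, p=9, q=2
  k=3: a=2, p=23, q=5
  k=4: a=6, p=147, q=32
  k=5: a=3, p=464, q=101
  k=6: a=3, p=1539, q=335
  k=7: a=3, p=5081, q=1106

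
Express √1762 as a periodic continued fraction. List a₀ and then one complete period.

a₀ = ⌊√1762⌋ = 41.

[41; 1, 40, 1, 82]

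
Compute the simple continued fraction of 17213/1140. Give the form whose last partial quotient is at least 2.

17213 = 15*1140 + 113
1140 = 10*113 + 10
113 = 11*10 + 3
10 = 3*3 + 1
3 = 3*1 + 0  (stop)
So 17213/1140 = [15; 10, 11, 3, 3].

[15; 10, 11, 3, 3]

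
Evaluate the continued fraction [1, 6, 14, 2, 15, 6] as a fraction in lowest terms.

Using pₖ = aₖpₖ₋₁ + pₖ₋₂ and qₖ = aₖqₖ₋₁ + qₖ₋₂:
  k=0: a=1, p=1, q=1
  k=1: a=6, p=7, q=6
  k=2: a=14, p=99, q=85
  k=3: a=2, p=205, q=176
  k=4: a=15, p=3174, q=2725
  k=5: a=6, p=19249, q=16526

19249/16526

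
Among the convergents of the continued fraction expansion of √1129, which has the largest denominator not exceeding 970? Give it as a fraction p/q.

22546/671

√1129 = [33; 1, 1, 1, 1, 66, …] (period length 5).
Convergents:
  p_0/q_0 = 33/1
  p_1/q_1 = 34/1
  p_2/q_2 = 67/2
  p_3/q_3 = 101/3
  p_4/q_4 = 168/5
  p_5/q_5 = 11189/333
  p_6/q_6 = 11357/338
  p_7/q_7 = 22546/671
  p_8/q_8 = 33903/1009
q_7 = 671 ≤ 970 < 1009 = q_8, so the answer is 22546/671.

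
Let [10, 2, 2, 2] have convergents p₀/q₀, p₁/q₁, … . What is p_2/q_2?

52/5

Using pₖ = aₖpₖ₋₁ + pₖ₋₂, qₖ = aₖqₖ₋₁ + qₖ₋₂ (with p₋₁=1, p₋₂=0, q₋₁=0, q₋₂=1):
  k=0: a=10, p=10, q=1
  k=1: a=2, p=21, q=2
  k=2: a=2, p=52, q=5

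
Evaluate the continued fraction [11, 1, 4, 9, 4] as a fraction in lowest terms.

Using pₖ = aₖpₖ₋₁ + pₖ₋₂ and qₖ = aₖqₖ₋₁ + qₖ₋₂:
  k=0: a=11, p=11, q=1
  k=1: a=1, p=12, q=1
  k=2: a=4, p=59, q=5
  k=3: a=9, p=543, q=46
  k=4: a=4, p=2231, q=189

2231/189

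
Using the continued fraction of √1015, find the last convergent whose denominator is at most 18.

√1015 = [31; 1, 6, 10, 2, 10, 6, 1, 62, …] (period length 8).
Convergents:
  p_0/q_0 = 31/1
  p_1/q_1 = 32/1
  p_2/q_2 = 223/7
  p_3/q_3 = 2262/71
q_2 = 7 ≤ 18 < 71 = q_3, so the answer is 223/7.

223/7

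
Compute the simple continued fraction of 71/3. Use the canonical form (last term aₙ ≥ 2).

71 = 23×3 + 2
3 = 1×2 + 1
2 = 2×1 + 0  (stop)
So 71/3 = [23; 1, 2].

[23; 1, 2]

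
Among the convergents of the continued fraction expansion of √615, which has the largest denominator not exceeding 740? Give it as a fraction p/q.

√615 = [24; 1, 3, 1, 48, …] (period length 4).
Convergents:
  p_0/q_0 = 24/1
  p_1/q_1 = 25/1
  p_2/q_2 = 99/4
  p_3/q_3 = 124/5
  p_4/q_4 = 6051/244
  p_5/q_5 = 6175/249
  p_6/q_6 = 24576/991
q_5 = 249 ≤ 740 < 991 = q_6, so the answer is 6175/249.

6175/249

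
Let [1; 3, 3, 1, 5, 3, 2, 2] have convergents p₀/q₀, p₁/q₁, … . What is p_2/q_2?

Using pₖ = aₖpₖ₋₁ + pₖ₋₂, qₖ = aₖqₖ₋₁ + qₖ₋₂ (with p₋₁=1, p₋₂=0, q₋₁=0, q₋₂=1):
  k=0: a=1, p=1, q=1
  k=1: a=3, p=4, q=3
  k=2: a=3, p=13, q=10

13/10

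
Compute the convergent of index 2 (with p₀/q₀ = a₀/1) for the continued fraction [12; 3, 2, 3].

86/7

Using pₖ = aₖpₖ₋₁ + pₖ₋₂, qₖ = aₖqₖ₋₁ + qₖ₋₂ (with p₋₁=1, p₋₂=0, q₋₁=0, q₋₂=1):
  k=0: a=12, p=12, q=1
  k=1: a=3, p=37, q=3
  k=2: a=2, p=86, q=7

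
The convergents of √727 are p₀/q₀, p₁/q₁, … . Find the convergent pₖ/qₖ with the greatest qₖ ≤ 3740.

√727 = [26; 1, 25, 1, 52, …] (period length 4).
Convergents:
  p_0/q_0 = 26/1
  p_1/q_1 = 27/1
  p_2/q_2 = 701/26
  p_3/q_3 = 728/27
  p_4/q_4 = 38557/1430
  p_5/q_5 = 39285/1457
  p_6/q_6 = 1020682/37855
q_5 = 1457 ≤ 3740 < 37855 = q_6, so the answer is 39285/1457.

39285/1457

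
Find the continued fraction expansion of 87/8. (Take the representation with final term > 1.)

87 = 10·8 + 7
8 = 1·7 + 1
7 = 7·1 + 0  (stop)
So 87/8 = [10; 1, 7].

[10; 1, 7]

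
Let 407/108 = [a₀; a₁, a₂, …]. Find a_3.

3

407 = 3·108 + 83   →  a_0 = 3
108 = 1·83 + 25   →  a_1 = 1
83 = 3·25 + 8   →  a_2 = 3
25 = 3·8 + 1   →  a_3 = 3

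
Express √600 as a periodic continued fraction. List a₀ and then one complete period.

a₀ = ⌊√600⌋ = 24.
With m₀=0, d₀=1 and mₖ₊₁ = dₖaₖ − mₖ, dₖ₊₁ = (n − mₖ₊₁²)/dₖ, aₖ₊₁ = ⌊(a₀+mₖ₊₁)/dₖ₊₁⌋:
  k=1: m=24, d=24, a=2
  k=2: m=24, d=1, a=48
d=1 and a=2a₀=48 at k=2, so the next step gives (m, d) = (24, 24) again — its k=1 value — and the period has length 2.

[24; 2, 48]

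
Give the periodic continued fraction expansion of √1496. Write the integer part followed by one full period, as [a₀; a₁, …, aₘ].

a₀ = ⌊√1496⌋ = 38.

[38; 1, 2, 9, 2, 1, 76]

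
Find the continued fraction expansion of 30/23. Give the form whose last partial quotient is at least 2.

30 = 1·23 + 7
23 = 3·7 + 2
7 = 3·2 + 1
2 = 2·1 + 0  (stop)
So 30/23 = [1; 3, 3, 2].

[1; 3, 3, 2]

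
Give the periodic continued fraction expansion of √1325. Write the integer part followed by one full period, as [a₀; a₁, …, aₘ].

a₀ = ⌊√1325⌋ = 36.
With m₀=0, d₀=1 and mₖ₊₁ = dₖaₖ − mₖ, dₖ₊₁ = (n − mₖ₊₁²)/dₖ, aₖ₊₁ = ⌊(a₀+mₖ₊₁)/dₖ₊₁⌋:
  k=1: m=36, d=29, a=2
  k=2: m=22, d=29, a=2
  k=3: m=36, d=1, a=72
d=1 and a=2a₀=72 at k=3, so the next step gives (m, d) = (36, 29) again — its k=1 value — and the period has length 3.

[36; 2, 2, 72]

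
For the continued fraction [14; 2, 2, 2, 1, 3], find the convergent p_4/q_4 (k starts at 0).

Using pₖ = aₖpₖ₋₁ + pₖ₋₂, qₖ = aₖqₖ₋₁ + qₖ₋₂ (with p₋₁=1, p₋₂=0, q₋₁=0, q₋₂=1):
  k=0: a=14, p=14, q=1
  k=1: a=2, p=29, q=2
  k=2: a=2, p=72, q=5
  k=3: a=2, p=173, q=12
  k=4: a=1, p=245, q=17

245/17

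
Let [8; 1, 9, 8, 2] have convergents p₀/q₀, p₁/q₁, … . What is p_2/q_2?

Using pₖ = aₖpₖ₋₁ + pₖ₋₂, qₖ = aₖqₖ₋₁ + qₖ₋₂ (with p₋₁=1, p₋₂=0, q₋₁=0, q₋₂=1):
  k=0: a=8, p=8, q=1
  k=1: a=1, p=9, q=1
  k=2: a=9, p=89, q=10

89/10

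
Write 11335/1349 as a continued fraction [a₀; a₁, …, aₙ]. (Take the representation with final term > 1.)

11335 = 8×1349 + 543
1349 = 2×543 + 263
543 = 2×263 + 17
263 = 15×17 + 8
17 = 2×8 + 1
8 = 8×1 + 0  (stop)
So 11335/1349 = [8; 2, 2, 15, 2, 8].

[8; 2, 2, 15, 2, 8]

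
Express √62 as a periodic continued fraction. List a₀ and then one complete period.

[7; 1, 6, 1, 14]

a₀ = ⌊√62⌋ = 7.
With m₀=0, d₀=1 and mₖ₊₁ = dₖaₖ − mₖ, dₖ₊₁ = (n − mₖ₊₁²)/dₖ, aₖ₊₁ = ⌊(a₀+mₖ₊₁)/dₖ₊₁⌋:
  k=1: m=7, d=13, a=1
  k=2: m=6, d=2, a=6
  k=3: m=6, d=13, a=1
  k=4: m=7, d=1, a=14
d=1 and a=2a₀=14 at k=4, so the next step gives (m, d) = (7, 13) again — its k=1 value — and the period has length 4.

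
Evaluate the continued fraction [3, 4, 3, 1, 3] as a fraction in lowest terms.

Fold from the inside: start with 3/1.
  1 + 1/3 = 4/3
  3 + 3/4 = 15/4
  4 + 4/15 = 64/15
  3 + 15/64 = 207/64

207/64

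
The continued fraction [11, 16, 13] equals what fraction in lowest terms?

Fold from the inside: start with 13/1.
  16 + 1/13 = 209/13
  11 + 13/209 = 2312/209

2312/209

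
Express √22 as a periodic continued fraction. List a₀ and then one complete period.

[4; 1, 2, 4, 2, 1, 8]

a₀ = ⌊√22⌋ = 4.
With m₀=0, d₀=1 and mₖ₊₁ = dₖaₖ − mₖ, dₖ₊₁ = (n − mₖ₊₁²)/dₖ, aₖ₊₁ = ⌊(a₀+mₖ₊₁)/dₖ₊₁⌋:
  k=1: m=4, d=6, a=1
  k=2: m=2, d=3, a=2
  k=3: m=4, d=2, a=4
  k=4: m=4, d=3, a=2
  k=5: m=2, d=6, a=1
  k=6: m=4, d=1, a=8
d=1 and a=2a₀=8 at k=6, so the next step gives (m, d) = (4, 6) again — its k=1 value — and the period has length 6.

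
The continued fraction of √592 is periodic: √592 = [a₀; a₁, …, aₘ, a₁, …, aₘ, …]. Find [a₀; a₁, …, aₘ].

a₀ = ⌊√592⌋ = 24.
With m₀=0, d₀=1 and mₖ₊₁ = dₖaₖ − mₖ, dₖ₊₁ = (n − mₖ₊₁²)/dₖ, aₖ₊₁ = ⌊(a₀+mₖ₊₁)/dₖ₊₁⌋:
  k=1: m=24, d=16, a=3
  k=2: m=24, d=1, a=48
d=1 and a=2a₀=48 at k=2, so the next step gives (m, d) = (24, 16) again — its k=1 value — and the period has length 2.

[24; 3, 48]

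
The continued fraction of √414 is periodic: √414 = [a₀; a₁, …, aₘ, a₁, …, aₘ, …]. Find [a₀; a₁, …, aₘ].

a₀ = ⌊√414⌋ = 20.
With m₀=0, d₀=1 and mₖ₊₁ = dₖaₖ − mₖ, dₖ₊₁ = (n − mₖ₊₁²)/dₖ, aₖ₊₁ = ⌊(a₀+mₖ₊₁)/dₖ₊₁⌋:
  k=1: m=20, d=14, a=2
  k=2: m=8, d=25, a=1
  k=3: m=17, d=5, a=7
  k=4: m=18, d=18, a=2
  k=5: m=18, d=5, a=7
  k=6: m=17, d=25, a=1
  k=7: m=8, d=14, a=2
  k=8: m=20, d=1, a=40
d=1 and a=2a₀=40 at k=8, so the next step gives (m, d) = (20, 14) again — its k=1 value — and the period has length 8.

[20; 2, 1, 7, 2, 7, 1, 2, 40]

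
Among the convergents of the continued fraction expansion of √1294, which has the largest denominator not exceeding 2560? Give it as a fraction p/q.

√1294 = [35; 1, 34, 1, 70, …] (period length 4).
Convergents:
  p_0/q_0 = 35/1
  p_1/q_1 = 36/1
  p_2/q_2 = 1259/35
  p_3/q_3 = 1295/36
  p_4/q_4 = 91909/2555
  p_5/q_5 = 93204/2591
q_4 = 2555 ≤ 2560 < 2591 = q_5, so the answer is 91909/2555.

91909/2555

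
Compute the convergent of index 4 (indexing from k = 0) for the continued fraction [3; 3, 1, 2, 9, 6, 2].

Using pₖ = aₖpₖ₋₁ + pₖ₋₂, qₖ = aₖqₖ₋₁ + qₖ₋₂ (with p₋₁=1, p₋₂=0, q₋₁=0, q₋₂=1):
  k=0: a=3, p=3, q=1
  k=1: a=3, p=10, q=3
  k=2: a=1, p=13, q=4
  k=3: a=2, p=36, q=11
  k=4: a=9, p=337, q=103

337/103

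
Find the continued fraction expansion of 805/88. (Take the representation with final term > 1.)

[9; 6, 1, 3, 3]

805 = 9×88 + 13
88 = 6×13 + 10
13 = 1×10 + 3
10 = 3×3 + 1
3 = 3×1 + 0  (stop)
So 805/88 = [9; 6, 1, 3, 3].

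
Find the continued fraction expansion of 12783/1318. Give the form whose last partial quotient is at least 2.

12783 = 9·1318 + 921
1318 = 1·921 + 397
921 = 2·397 + 127
397 = 3·127 + 16
127 = 7·16 + 15
16 = 1·15 + 1
15 = 15·1 + 0  (stop)
So 12783/1318 = [9; 1, 2, 3, 7, 1, 15].

[9; 1, 2, 3, 7, 1, 15]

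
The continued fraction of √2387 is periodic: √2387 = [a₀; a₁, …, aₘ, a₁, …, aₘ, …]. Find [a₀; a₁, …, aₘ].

a₀ = ⌊√2387⌋ = 48.
With m₀=0, d₀=1 and mₖ₊₁ = dₖaₖ − mₖ, dₖ₊₁ = (n − mₖ₊₁²)/dₖ, aₖ₊₁ = ⌊(a₀+mₖ₊₁)/dₖ₊₁⌋:
  k=1: m=48, d=83, a=1
  k=2: m=35, d=14, a=5
  k=3: m=35, d=83, a=1
  k=4: m=48, d=1, a=96
d=1 and a=2a₀=96 at k=4, so the next step gives (m, d) = (48, 83) again — its k=1 value — and the period has length 4.

[48; 1, 5, 1, 96]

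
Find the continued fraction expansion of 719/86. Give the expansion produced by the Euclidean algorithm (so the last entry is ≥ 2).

719 = 8*86 + 31
86 = 2*31 + 24
31 = 1*24 + 7
24 = 3*7 + 3
7 = 2*3 + 1
3 = 3*1 + 0  (stop)
So 719/86 = [8; 2, 1, 3, 2, 3].

[8; 2, 1, 3, 2, 3]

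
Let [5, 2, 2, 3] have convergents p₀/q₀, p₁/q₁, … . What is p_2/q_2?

Using pₖ = aₖpₖ₋₁ + pₖ₋₂, qₖ = aₖqₖ₋₁ + qₖ₋₂ (with p₋₁=1, p₋₂=0, q₋₁=0, q₋₂=1):
  k=0: a=5, p=5, q=1
  k=1: a=2, p=11, q=2
  k=2: a=2, p=27, q=5

27/5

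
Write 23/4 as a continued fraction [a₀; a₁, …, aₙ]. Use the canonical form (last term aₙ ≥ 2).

[5; 1, 3]

23 = 5×4 + 3
4 = 1×3 + 1
3 = 3×1 + 0  (stop)
So 23/4 = [5; 1, 3].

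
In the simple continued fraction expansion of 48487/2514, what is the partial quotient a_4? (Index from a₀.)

48487 = 19·2514 + 721   →  a_0 = 19
2514 = 3·721 + 351   →  a_1 = 3
721 = 2·351 + 19   →  a_2 = 2
351 = 18·19 + 9   →  a_3 = 18
19 = 2·9 + 1   →  a_4 = 2

2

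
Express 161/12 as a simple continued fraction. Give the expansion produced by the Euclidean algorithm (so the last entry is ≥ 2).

161 = 13·12 + 5
12 = 2·5 + 2
5 = 2·2 + 1
2 = 2·1 + 0  (stop)
So 161/12 = [13; 2, 2, 2].

[13; 2, 2, 2]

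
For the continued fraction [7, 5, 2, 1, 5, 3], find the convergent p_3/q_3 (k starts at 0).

Using pₖ = aₖpₖ₋₁ + pₖ₋₂, qₖ = aₖqₖ₋₁ + qₖ₋₂ (with p₋₁=1, p₋₂=0, q₋₁=0, q₋₂=1):
  k=0: a=7, p=7, q=1
  k=1: a=5, p=36, q=5
  k=2: a=2, p=79, q=11
  k=3: a=1, p=115, q=16

115/16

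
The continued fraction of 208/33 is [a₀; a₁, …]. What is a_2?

208 = 6·33 + 10   →  a_0 = 6
33 = 3·10 + 3   →  a_1 = 3
10 = 3·3 + 1   →  a_2 = 3

3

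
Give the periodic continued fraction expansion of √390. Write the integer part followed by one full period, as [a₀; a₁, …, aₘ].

a₀ = ⌊√390⌋ = 19.
With m₀=0, d₀=1 and mₖ₊₁ = dₖaₖ − mₖ, dₖ₊₁ = (n − mₖ₊₁²)/dₖ, aₖ₊₁ = ⌊(a₀+mₖ₊₁)/dₖ₊₁⌋:
  k=1: m=19, d=29, a=1
  k=2: m=10, d=10, a=2
  k=3: m=10, d=29, a=1
  k=4: m=19, d=1, a=38
d=1 and a=2a₀=38 at k=4, so the next step gives (m, d) = (19, 29) again — its k=1 value — and the period has length 4.

[19; 1, 2, 1, 38]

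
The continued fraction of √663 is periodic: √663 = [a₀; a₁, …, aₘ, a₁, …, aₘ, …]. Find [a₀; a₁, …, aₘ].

[25; 1, 2, 1, 50]

a₀ = ⌊√663⌋ = 25.
With m₀=0, d₀=1 and mₖ₊₁ = dₖaₖ − mₖ, dₖ₊₁ = (n − mₖ₊₁²)/dₖ, aₖ₊₁ = ⌊(a₀+mₖ₊₁)/dₖ₊₁⌋:
  k=1: m=25, d=38, a=1
  k=2: m=13, d=13, a=2
  k=3: m=13, d=38, a=1
  k=4: m=25, d=1, a=50
d=1 and a=2a₀=50 at k=4, so the next step gives (m, d) = (25, 38) again — its k=1 value — and the period has length 4.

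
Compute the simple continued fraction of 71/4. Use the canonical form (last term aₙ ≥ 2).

[17; 1, 3]

71 = 17*4 + 3
4 = 1*3 + 1
3 = 3*1 + 0  (stop)
So 71/4 = [17; 1, 3].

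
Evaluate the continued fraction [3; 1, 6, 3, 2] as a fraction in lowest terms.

197/51

Using pₖ = aₖpₖ₋₁ + pₖ₋₂ and qₖ = aₖqₖ₋₁ + qₖ₋₂:
  k=0: a=3, p=3, q=1
  k=1: a=1, p=4, q=1
  k=2: a=6, p=27, q=7
  k=3: a=3, p=85, q=22
  k=4: a=2, p=197, q=51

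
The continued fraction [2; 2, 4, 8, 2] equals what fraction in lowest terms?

384/157

Using pₖ = aₖpₖ₋₁ + pₖ₋₂ and qₖ = aₖqₖ₋₁ + qₖ₋₂:
  k=0: a=2, p=2, q=1
  k=1: a=2, p=5, q=2
  k=2: a=4, p=22, q=9
  k=3: a=8, p=181, q=74
  k=4: a=2, p=384, q=157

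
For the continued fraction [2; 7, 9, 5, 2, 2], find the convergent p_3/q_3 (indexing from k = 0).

700/327

Using pₖ = aₖpₖ₋₁ + pₖ₋₂, qₖ = aₖqₖ₋₁ + qₖ₋₂ (with p₋₁=1, p₋₂=0, q₋₁=0, q₋₂=1):
  k=0: a=2, p=2, q=1
  k=1: a=7, p=15, q=7
  k=2: a=9, p=137, q=64
  k=3: a=5, p=700, q=327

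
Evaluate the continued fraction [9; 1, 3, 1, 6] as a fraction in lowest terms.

Using pₖ = aₖpₖ₋₁ + pₖ₋₂ and qₖ = aₖqₖ₋₁ + qₖ₋₂:
  k=0: a=9, p=9, q=1
  k=1: a=1, p=10, q=1
  k=2: a=3, p=39, q=4
  k=3: a=1, p=49, q=5
  k=4: a=6, p=333, q=34

333/34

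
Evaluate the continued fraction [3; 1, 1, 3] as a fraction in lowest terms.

Fold from the inside: start with 3/1.
  1 + 1/3 = 4/3
  1 + 3/4 = 7/4
  3 + 4/7 = 25/7

25/7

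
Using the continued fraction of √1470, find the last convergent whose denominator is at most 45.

1687/44

√1470 = [38; 2, 1, 14, 1, 2, 76, …] (period length 6).
Convergents:
  p_0/q_0 = 38/1
  p_1/q_1 = 77/2
  p_2/q_2 = 115/3
  p_3/q_3 = 1687/44
  p_4/q_4 = 1802/47
q_3 = 44 ≤ 45 < 47 = q_4, so the answer is 1687/44.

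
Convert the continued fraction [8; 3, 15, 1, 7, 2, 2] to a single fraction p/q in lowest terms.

17011/2043

Fold from the inside: start with 2/1.
  2 + 1/2 = 5/2
  7 + 2/5 = 37/5
  1 + 5/37 = 42/37
  15 + 37/42 = 667/42
  3 + 42/667 = 2043/667
  8 + 667/2043 = 17011/2043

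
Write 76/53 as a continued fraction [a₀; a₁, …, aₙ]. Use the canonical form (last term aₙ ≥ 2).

76 = 1·53 + 23
53 = 2·23 + 7
23 = 3·7 + 2
7 = 3·2 + 1
2 = 2·1 + 0  (stop)
So 76/53 = [1; 2, 3, 3, 2].

[1; 2, 3, 3, 2]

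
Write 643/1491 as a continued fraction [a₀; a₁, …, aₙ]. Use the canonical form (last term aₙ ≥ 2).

[0; 2, 3, 7, 3, 9]

643 = 0*1491 + 643
1491 = 2*643 + 205
643 = 3*205 + 28
205 = 7*28 + 9
28 = 3*9 + 1
9 = 9*1 + 0  (stop)
So 643/1491 = [0; 2, 3, 7, 3, 9].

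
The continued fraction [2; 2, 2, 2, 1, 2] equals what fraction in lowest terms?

111/46

Using pₖ = aₖpₖ₋₁ + pₖ₋₂ and qₖ = aₖqₖ₋₁ + qₖ₋₂:
  k=0: a=2, p=2, q=1
  k=1: a=2, p=5, q=2
  k=2: a=2, p=12, q=5
  k=3: a=2, p=29, q=12
  k=4: a=1, p=41, q=17
  k=5: a=2, p=111, q=46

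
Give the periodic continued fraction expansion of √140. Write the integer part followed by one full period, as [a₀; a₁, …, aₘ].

[11; 1, 4, 1, 22]

a₀ = ⌊√140⌋ = 11.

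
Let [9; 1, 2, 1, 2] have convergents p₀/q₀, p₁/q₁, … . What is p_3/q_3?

Using pₖ = aₖpₖ₋₁ + pₖ₋₂, qₖ = aₖqₖ₋₁ + qₖ₋₂ (with p₋₁=1, p₋₂=0, q₋₁=0, q₋₂=1):
  k=0: a=9, p=9, q=1
  k=1: a=1, p=10, q=1
  k=2: a=2, p=29, q=3
  k=3: a=1, p=39, q=4

39/4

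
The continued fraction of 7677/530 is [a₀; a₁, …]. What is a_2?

16

7677 = 14·530 + 257   →  a_0 = 14
530 = 2·257 + 16   →  a_1 = 2
257 = 16·16 + 1   →  a_2 = 16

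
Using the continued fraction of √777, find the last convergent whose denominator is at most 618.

√777 = [27; 1, 6, 1, 54, …] (period length 4).
Convergents:
  p_0/q_0 = 27/1
  p_1/q_1 = 28/1
  p_2/q_2 = 195/7
  p_3/q_3 = 223/8
  p_4/q_4 = 12237/439
  p_5/q_5 = 12460/447
  p_6/q_6 = 86997/3121
q_5 = 447 ≤ 618 < 3121 = q_6, so the answer is 12460/447.

12460/447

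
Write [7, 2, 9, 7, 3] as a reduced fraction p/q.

Fold from the inside: start with 3/1.
  7 + 1/3 = 22/3
  9 + 3/22 = 201/22
  2 + 22/201 = 424/201
  7 + 201/424 = 3169/424

3169/424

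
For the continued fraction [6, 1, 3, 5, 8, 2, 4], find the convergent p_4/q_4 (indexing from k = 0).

Using pₖ = aₖpₖ₋₁ + pₖ₋₂, qₖ = aₖqₖ₋₁ + qₖ₋₂ (with p₋₁=1, p₋₂=0, q₋₁=0, q₋₂=1):
  k=0: a=6, p=6, q=1
  k=1: a=1, p=7, q=1
  k=2: a=3, p=27, q=4
  k=3: a=5, p=142, q=21
  k=4: a=8, p=1163, q=172

1163/172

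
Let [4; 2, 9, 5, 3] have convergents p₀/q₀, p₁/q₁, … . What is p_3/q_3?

434/97

Using pₖ = aₖpₖ₋₁ + pₖ₋₂, qₖ = aₖqₖ₋₁ + qₖ₋₂ (with p₋₁=1, p₋₂=0, q₋₁=0, q₋₂=1):
  k=0: a=4, p=4, q=1
  k=1: a=2, p=9, q=2
  k=2: a=9, p=85, q=19
  k=3: a=5, p=434, q=97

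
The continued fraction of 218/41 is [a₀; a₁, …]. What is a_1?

3

218 = 5·41 + 13   →  a_0 = 5
41 = 3·13 + 2   →  a_1 = 3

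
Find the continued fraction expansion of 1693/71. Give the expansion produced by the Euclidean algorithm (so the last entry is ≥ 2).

1693 = 23×71 + 60
71 = 1×60 + 11
60 = 5×11 + 5
11 = 2×5 + 1
5 = 5×1 + 0  (stop)
So 1693/71 = [23; 1, 5, 2, 5].

[23; 1, 5, 2, 5]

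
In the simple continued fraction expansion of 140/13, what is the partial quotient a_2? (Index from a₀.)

140 = 10·13 + 10   →  a_0 = 10
13 = 1·10 + 3   →  a_1 = 1
10 = 3·3 + 1   →  a_2 = 3

3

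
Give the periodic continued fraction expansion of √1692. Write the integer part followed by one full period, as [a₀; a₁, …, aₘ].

a₀ = ⌊√1692⌋ = 41.

[41; 7, 2, 7, 82]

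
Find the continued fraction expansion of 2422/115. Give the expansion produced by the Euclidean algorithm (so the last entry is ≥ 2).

[21; 16, 2, 3]

2422 = 21*115 + 7
115 = 16*7 + 3
7 = 2*3 + 1
3 = 3*1 + 0  (stop)
So 2422/115 = [21; 16, 2, 3].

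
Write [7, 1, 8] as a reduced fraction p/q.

71/9

Using pₖ = aₖpₖ₋₁ + pₖ₋₂ and qₖ = aₖqₖ₋₁ + qₖ₋₂:
  k=0: a=7, p=7, q=1
  k=1: a=1, p=8, q=1
  k=2: a=8, p=71, q=9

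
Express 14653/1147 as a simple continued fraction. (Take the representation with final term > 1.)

14653 = 12×1147 + 889
1147 = 1×889 + 258
889 = 3×258 + 115
258 = 2×115 + 28
115 = 4×28 + 3
28 = 9×3 + 1
3 = 3×1 + 0  (stop)
So 14653/1147 = [12; 1, 3, 2, 4, 9, 3].

[12; 1, 3, 2, 4, 9, 3]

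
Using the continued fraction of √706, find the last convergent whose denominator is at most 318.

√706 = [26; 1, 1, 3, 26, 3, 1, 1, 52, …] (period length 8).
Convergents:
  p_0/q_0 = 26/1
  p_1/q_1 = 27/1
  p_2/q_2 = 53/2
  p_3/q_3 = 186/7
  p_4/q_4 = 4889/184
  p_5/q_5 = 14853/559
q_4 = 184 ≤ 318 < 559 = q_5, so the answer is 4889/184.

4889/184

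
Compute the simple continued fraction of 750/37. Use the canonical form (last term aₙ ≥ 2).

[20; 3, 1, 2, 3]

750 = 20×37 + 10
37 = 3×10 + 7
10 = 1×7 + 3
7 = 2×3 + 1
3 = 3×1 + 0  (stop)
So 750/37 = [20; 3, 1, 2, 3].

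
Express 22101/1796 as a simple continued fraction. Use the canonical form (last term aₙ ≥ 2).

22101 = 12·1796 + 549
1796 = 3·549 + 149
549 = 3·149 + 102
149 = 1·102 + 47
102 = 2·47 + 8
47 = 5·8 + 7
8 = 1·7 + 1
7 = 7·1 + 0  (stop)
So 22101/1796 = [12; 3, 3, 1, 2, 5, 1, 7].

[12; 3, 3, 1, 2, 5, 1, 7]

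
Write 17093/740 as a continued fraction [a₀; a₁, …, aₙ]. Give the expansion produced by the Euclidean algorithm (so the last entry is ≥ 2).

17093 = 23*740 + 73
740 = 10*73 + 10
73 = 7*10 + 3
10 = 3*3 + 1
3 = 3*1 + 0  (stop)
So 17093/740 = [23; 10, 7, 3, 3].

[23; 10, 7, 3, 3]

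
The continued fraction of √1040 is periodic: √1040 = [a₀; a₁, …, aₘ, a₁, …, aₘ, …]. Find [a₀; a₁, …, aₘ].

[32; 4, 64]

a₀ = ⌊√1040⌋ = 32.
With m₀=0, d₀=1 and mₖ₊₁ = dₖaₖ − mₖ, dₖ₊₁ = (n − mₖ₊₁²)/dₖ, aₖ₊₁ = ⌊(a₀+mₖ₊₁)/dₖ₊₁⌋:
  k=1: m=32, d=16, a=4
  k=2: m=32, d=1, a=64
d=1 and a=2a₀=64 at k=2, so the next step gives (m, d) = (32, 16) again — its k=1 value — and the period has length 2.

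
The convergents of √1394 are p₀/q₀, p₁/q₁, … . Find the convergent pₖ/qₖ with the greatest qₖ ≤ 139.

4219/113

√1394 = [37; 2, 1, 36, 1, 2, 74, …] (period length 6).
Convergents:
  p_0/q_0 = 37/1
  p_1/q_1 = 75/2
  p_2/q_2 = 112/3
  p_3/q_3 = 4107/110
  p_4/q_4 = 4219/113
  p_5/q_5 = 12545/336
q_4 = 113 ≤ 139 < 336 = q_5, so the answer is 4219/113.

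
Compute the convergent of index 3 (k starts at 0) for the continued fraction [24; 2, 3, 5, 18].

904/37

Using pₖ = aₖpₖ₋₁ + pₖ₋₂, qₖ = aₖqₖ₋₁ + qₖ₋₂ (with p₋₁=1, p₋₂=0, q₋₁=0, q₋₂=1):
  k=0: a=24, p=24, q=1
  k=1: a=2, p=49, q=2
  k=2: a=3, p=171, q=7
  k=3: a=5, p=904, q=37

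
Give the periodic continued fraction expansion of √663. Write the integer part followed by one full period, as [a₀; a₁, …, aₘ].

[25; 1, 2, 1, 50]

a₀ = ⌊√663⌋ = 25.
With m₀=0, d₀=1 and mₖ₊₁ = dₖaₖ − mₖ, dₖ₊₁ = (n − mₖ₊₁²)/dₖ, aₖ₊₁ = ⌊(a₀+mₖ₊₁)/dₖ₊₁⌋:
  k=1: m=25, d=38, a=1
  k=2: m=13, d=13, a=2
  k=3: m=13, d=38, a=1
  k=4: m=25, d=1, a=50
d=1 and a=2a₀=50 at k=4, so the next step gives (m, d) = (25, 38) again — its k=1 value — and the period has length 4.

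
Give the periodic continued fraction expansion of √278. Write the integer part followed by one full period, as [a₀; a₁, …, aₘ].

[16; 1, 2, 16, 2, 1, 32]

a₀ = ⌊√278⌋ = 16.
With m₀=0, d₀=1 and mₖ₊₁ = dₖaₖ − mₖ, dₖ₊₁ = (n − mₖ₊₁²)/dₖ, aₖ₊₁ = ⌊(a₀+mₖ₊₁)/dₖ₊₁⌋:
  k=1: m=16, d=22, a=1
  k=2: m=6, d=11, a=2
  k=3: m=16, d=2, a=16
  k=4: m=16, d=11, a=2
  k=5: m=6, d=22, a=1
  k=6: m=16, d=1, a=32
d=1 and a=2a₀=32 at k=6, so the next step gives (m, d) = (16, 22) again — its k=1 value — and the period has length 6.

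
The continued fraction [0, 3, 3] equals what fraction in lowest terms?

3/10

Fold from the inside: start with 3/1.
  3 + 1/3 = 10/3
  0 + 3/10 = 3/10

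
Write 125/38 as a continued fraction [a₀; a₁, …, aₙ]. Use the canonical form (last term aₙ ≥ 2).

125 = 3*38 + 11
38 = 3*11 + 5
11 = 2*5 + 1
5 = 5*1 + 0  (stop)
So 125/38 = [3; 3, 2, 5].

[3; 3, 2, 5]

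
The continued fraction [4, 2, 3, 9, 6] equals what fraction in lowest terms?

Using pₖ = aₖpₖ₋₁ + pₖ₋₂ and qₖ = aₖqₖ₋₁ + qₖ₋₂:
  k=0: a=4, p=4, q=1
  k=1: a=2, p=9, q=2
  k=2: a=3, p=31, q=7
  k=3: a=9, p=288, q=65
  k=4: a=6, p=1759, q=397

1759/397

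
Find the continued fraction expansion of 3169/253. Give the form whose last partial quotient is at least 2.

3169 = 12*253 + 133
253 = 1*133 + 120
133 = 1*120 + 13
120 = 9*13 + 3
13 = 4*3 + 1
3 = 3*1 + 0  (stop)
So 3169/253 = [12; 1, 1, 9, 4, 3].

[12; 1, 1, 9, 4, 3]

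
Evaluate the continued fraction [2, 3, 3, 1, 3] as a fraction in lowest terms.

Using pₖ = aₖpₖ₋₁ + pₖ₋₂ and qₖ = aₖqₖ₋₁ + qₖ₋₂:
  k=0: a=2, p=2, q=1
  k=1: a=3, p=7, q=3
  k=2: a=3, p=23, q=10
  k=3: a=1, p=30, q=13
  k=4: a=3, p=113, q=49

113/49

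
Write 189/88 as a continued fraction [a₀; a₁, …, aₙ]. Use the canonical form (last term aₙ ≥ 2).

[2; 6, 1, 3, 3]

189 = 2*88 + 13
88 = 6*13 + 10
13 = 1*10 + 3
10 = 3*3 + 1
3 = 3*1 + 0  (stop)
So 189/88 = [2; 6, 1, 3, 3].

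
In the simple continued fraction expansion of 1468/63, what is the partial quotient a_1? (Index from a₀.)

1468 = 23·63 + 19   →  a_0 = 23
63 = 3·19 + 6   →  a_1 = 3

3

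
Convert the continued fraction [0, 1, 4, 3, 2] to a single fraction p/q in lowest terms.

Using pₖ = aₖpₖ₋₁ + pₖ₋₂ and qₖ = aₖqₖ₋₁ + qₖ₋₂:
  k=0: a=0, p=0, q=1
  k=1: a=1, p=1, q=1
  k=2: a=4, p=4, q=5
  k=3: a=3, p=13, q=16
  k=4: a=2, p=30, q=37

30/37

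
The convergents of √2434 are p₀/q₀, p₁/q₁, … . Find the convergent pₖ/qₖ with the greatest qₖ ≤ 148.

√2434 = [49; 2, 1, 48, 1, 2, 98, …] (period length 6).
Convergents:
  p_0/q_0 = 49/1
  p_1/q_1 = 99/2
  p_2/q_2 = 148/3
  p_3/q_3 = 7203/146
  p_4/q_4 = 7351/149
q_3 = 146 ≤ 148 < 149 = q_4, so the answer is 7203/146.

7203/146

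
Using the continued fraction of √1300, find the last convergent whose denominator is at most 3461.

√1300 = [36; 18, 72, …] (period length 2).
Convergents:
  p_0/q_0 = 36/1
  p_1/q_1 = 649/18
  p_2/q_2 = 46764/1297
  p_3/q_3 = 842401/23364
q_2 = 1297 ≤ 3461 < 23364 = q_3, so the answer is 46764/1297.

46764/1297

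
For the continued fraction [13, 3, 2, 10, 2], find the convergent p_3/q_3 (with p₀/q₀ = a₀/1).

Using pₖ = aₖpₖ₋₁ + pₖ₋₂, qₖ = aₖqₖ₋₁ + qₖ₋₂ (with p₋₁=1, p₋₂=0, q₋₁=0, q₋₂=1):
  k=0: a=13, p=13, q=1
  k=1: a=3, p=40, q=3
  k=2: a=2, p=93, q=7
  k=3: a=10, p=970, q=73

970/73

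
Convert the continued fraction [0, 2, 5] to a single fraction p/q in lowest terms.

5/11

Fold from the inside: start with 5/1.
  2 + 1/5 = 11/5
  0 + 5/11 = 5/11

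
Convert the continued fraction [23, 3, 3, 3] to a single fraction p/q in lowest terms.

Fold from the inside: start with 3/1.
  3 + 1/3 = 10/3
  3 + 3/10 = 33/10
  23 + 10/33 = 769/33

769/33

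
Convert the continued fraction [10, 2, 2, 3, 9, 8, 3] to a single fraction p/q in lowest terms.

Fold from the inside: start with 3/1.
  8 + 1/3 = 25/3
  9 + 3/25 = 228/25
  3 + 25/228 = 709/228
  2 + 228/709 = 1646/709
  2 + 709/1646 = 4001/1646
  10 + 1646/4001 = 41656/4001

41656/4001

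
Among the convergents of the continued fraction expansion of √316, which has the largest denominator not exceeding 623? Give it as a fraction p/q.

9937/559

√316 = [17; 1, 3, 2, 8, 2, 3, 1, 34, …] (period length 8).
Convergents:
  p_0/q_0 = 17/1
  p_1/q_1 = 18/1
  p_2/q_2 = 71/4
  p_3/q_3 = 160/9
  p_4/q_4 = 1351/76
  p_5/q_5 = 2862/161
  p_6/q_6 = 9937/559
  p_7/q_7 = 12799/720
q_6 = 559 ≤ 623 < 720 = q_7, so the answer is 9937/559.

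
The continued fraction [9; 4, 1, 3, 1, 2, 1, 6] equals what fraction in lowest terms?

5645/613

Fold from the inside: start with 6/1.
  1 + 1/6 = 7/6
  2 + 6/7 = 20/7
  1 + 7/20 = 27/20
  3 + 20/27 = 101/27
  1 + 27/101 = 128/101
  4 + 101/128 = 613/128
  9 + 128/613 = 5645/613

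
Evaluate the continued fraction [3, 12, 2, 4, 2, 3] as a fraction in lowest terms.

Using pₖ = aₖpₖ₋₁ + pₖ₋₂ and qₖ = aₖqₖ₋₁ + qₖ₋₂:
  k=0: a=3, p=3, q=1
  k=1: a=12, p=37, q=12
  k=2: a=2, p=77, q=25
  k=3: a=4, p=345, q=112
  k=4: a=2, p=767, q=249
  k=5: a=3, p=2646, q=859

2646/859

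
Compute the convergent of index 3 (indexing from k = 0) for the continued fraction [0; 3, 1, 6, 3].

Using pₖ = aₖpₖ₋₁ + pₖ₋₂, qₖ = aₖqₖ₋₁ + qₖ₋₂ (with p₋₁=1, p₋₂=0, q₋₁=0, q₋₂=1):
  k=0: a=0, p=0, q=1
  k=1: a=3, p=1, q=3
  k=2: a=1, p=1, q=4
  k=3: a=6, p=7, q=27

7/27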